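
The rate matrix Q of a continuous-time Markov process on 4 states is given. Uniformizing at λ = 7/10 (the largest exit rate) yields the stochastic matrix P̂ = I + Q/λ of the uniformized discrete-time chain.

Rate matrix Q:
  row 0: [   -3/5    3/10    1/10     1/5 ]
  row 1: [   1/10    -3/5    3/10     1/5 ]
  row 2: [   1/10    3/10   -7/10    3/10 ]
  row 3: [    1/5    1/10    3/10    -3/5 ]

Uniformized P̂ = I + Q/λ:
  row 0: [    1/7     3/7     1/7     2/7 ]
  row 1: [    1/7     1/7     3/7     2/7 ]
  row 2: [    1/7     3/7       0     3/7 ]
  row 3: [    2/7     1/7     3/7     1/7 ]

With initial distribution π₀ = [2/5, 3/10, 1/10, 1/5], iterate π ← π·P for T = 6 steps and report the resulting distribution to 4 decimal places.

π = [0.1833, 0.2705, 0.2633, 0.2830]

t=0: π = [0.4000, 0.3000, 0.1000, 0.2000]
t=1: π = [0.1714, 0.2857, 0.2714, 0.2714]
t=2: π = [0.1816, 0.2694, 0.2633, 0.2857]
t=3: π = [0.1837, 0.2700, 0.2638, 0.2825]
t=4: π = [0.1832, 0.2707, 0.2630, 0.2830]
t=5: π = [0.1833, 0.2704, 0.2635, 0.2829]
t=6: π = [0.1833, 0.2705, 0.2633, 0.2830]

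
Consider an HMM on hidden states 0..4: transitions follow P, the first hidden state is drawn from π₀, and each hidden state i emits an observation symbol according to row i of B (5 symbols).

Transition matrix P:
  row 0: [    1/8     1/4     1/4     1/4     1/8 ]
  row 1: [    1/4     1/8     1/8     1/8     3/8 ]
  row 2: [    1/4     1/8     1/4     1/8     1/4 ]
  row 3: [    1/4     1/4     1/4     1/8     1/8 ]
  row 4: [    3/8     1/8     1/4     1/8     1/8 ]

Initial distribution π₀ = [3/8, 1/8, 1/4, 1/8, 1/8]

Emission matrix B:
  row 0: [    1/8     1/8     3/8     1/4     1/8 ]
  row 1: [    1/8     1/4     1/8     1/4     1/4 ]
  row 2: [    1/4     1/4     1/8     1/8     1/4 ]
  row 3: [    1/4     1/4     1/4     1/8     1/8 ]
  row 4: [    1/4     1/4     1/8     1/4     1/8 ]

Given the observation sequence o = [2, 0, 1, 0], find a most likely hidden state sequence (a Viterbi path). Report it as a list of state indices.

t=0: δ = [1.406e-01, 1.562e-02, 3.125e-02, 3.125e-02, 1.562e-02]  (obs o_0=2)
t=1: δ = [2.197e-03, 4.395e-03, 8.789e-03, 8.789e-03, 4.395e-03]  ψ = [0, 0, 0, 0, 0]  (obs o_1=0)
t=2: δ = [2.747e-04, 5.493e-04, 5.493e-04, 2.747e-04, 5.493e-04]  ψ = [2, 3, 2, 2, 2]  (obs o_2=1)
t=3: δ = [2.575e-05, 8.583e-06, 3.433e-05, 1.717e-05, 5.150e-05]  ψ = [4, 0, 2, 0, 1]  (obs o_3=0)
backtrack: best end state = 4; path = [0, 3, 1, 4]

path = [0, 3, 1, 4]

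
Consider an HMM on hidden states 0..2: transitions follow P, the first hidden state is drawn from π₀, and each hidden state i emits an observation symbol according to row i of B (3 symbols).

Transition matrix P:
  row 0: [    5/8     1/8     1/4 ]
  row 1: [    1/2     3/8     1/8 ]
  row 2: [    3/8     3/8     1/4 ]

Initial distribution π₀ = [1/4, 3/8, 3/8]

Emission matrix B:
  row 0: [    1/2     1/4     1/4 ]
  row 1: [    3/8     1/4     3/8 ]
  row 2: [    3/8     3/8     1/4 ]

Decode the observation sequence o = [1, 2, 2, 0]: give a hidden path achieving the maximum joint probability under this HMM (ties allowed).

t=0: δ = [6.250e-02, 9.375e-02, 1.406e-01]  (obs o_0=1)
t=1: δ = [1.318e-02, 1.978e-02, 8.789e-03]  ψ = [2, 2, 2]  (obs o_1=2)
t=2: δ = [2.472e-03, 2.781e-03, 8.240e-04]  ψ = [1, 1, 0]  (obs o_2=2)
t=3: δ = [7.725e-04, 3.911e-04, 2.317e-04]  ψ = [0, 1, 0]  (obs o_3=0)
backtrack: best end state = 0; path = [2, 1, 0, 0]

path = [2, 1, 0, 0]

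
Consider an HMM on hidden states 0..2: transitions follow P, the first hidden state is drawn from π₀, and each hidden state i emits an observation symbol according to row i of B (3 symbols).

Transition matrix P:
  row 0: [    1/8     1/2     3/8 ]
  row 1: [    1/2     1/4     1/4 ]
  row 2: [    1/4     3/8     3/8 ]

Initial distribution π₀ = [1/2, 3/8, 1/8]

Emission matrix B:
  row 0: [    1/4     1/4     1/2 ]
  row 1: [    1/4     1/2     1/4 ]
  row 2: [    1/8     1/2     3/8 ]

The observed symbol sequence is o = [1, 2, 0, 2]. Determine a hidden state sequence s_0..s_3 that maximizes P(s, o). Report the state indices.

t=0: δ = [1.250e-01, 1.875e-01, 6.250e-02]  (obs o_0=1)
t=1: δ = [4.688e-02, 1.562e-02, 1.758e-02]  ψ = [1, 0, 0]  (obs o_1=2)
t=2: δ = [1.953e-03, 5.859e-03, 2.197e-03]  ψ = [1, 0, 0]  (obs o_2=0)
t=3: δ = [1.465e-03, 3.662e-04, 5.493e-04]  ψ = [1, 1, 1]  (obs o_3=2)
backtrack: best end state = 0; path = [1, 0, 1, 0]

path = [1, 0, 1, 0]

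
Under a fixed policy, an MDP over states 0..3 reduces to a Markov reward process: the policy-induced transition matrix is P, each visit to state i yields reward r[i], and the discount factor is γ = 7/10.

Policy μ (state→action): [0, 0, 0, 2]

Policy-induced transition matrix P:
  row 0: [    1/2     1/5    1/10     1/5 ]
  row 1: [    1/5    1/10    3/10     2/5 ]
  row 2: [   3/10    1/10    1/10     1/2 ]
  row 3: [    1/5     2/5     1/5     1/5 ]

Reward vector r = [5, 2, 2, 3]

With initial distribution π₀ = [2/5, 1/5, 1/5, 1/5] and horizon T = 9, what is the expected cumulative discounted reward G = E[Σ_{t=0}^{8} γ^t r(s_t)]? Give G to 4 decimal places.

t=0: π = [0.4000, 0.2000, 0.2000, 0.2000], E[r] = 3.4000, γ^t·E[r] = 3.400000, running G = 3.400000
t=1: π = [0.3400, 0.2000, 0.1600, 0.3000], E[r] = 3.3200, γ^t·E[r] = 2.324000, running G = 5.724000
t=2: π = [0.3180, 0.2240, 0.1700, 0.2880], E[r] = 3.2420, γ^t·E[r] = 1.588580, running G = 7.312580
t=3: π = [0.3124, 0.2182, 0.1736, 0.2958], E[r] = 3.2330, γ^t·E[r] = 1.108919, running G = 8.421499
t=4: π = [0.3111, 0.2200, 0.1732, 0.2957], E[r] = 3.2290, γ^t·E[r] = 0.775273, running G = 9.196772
t=5: π = [0.3106, 0.2198, 0.1736, 0.2960], E[r] = 3.2279, γ^t·E[r] = 0.542513, running G = 9.739285
t=6: π = [0.3106, 0.2199, 0.1736, 0.2960], E[r] = 3.2277, γ^t·E[r] = 0.379734, running G = 10.119020
t=7: π = [0.3105, 0.2199, 0.1736, 0.2960], E[r] = 3.2276, γ^t·E[r] = 0.265807, running G = 10.384827
t=8: π = [0.3105, 0.2199, 0.1736, 0.2960], E[r] = 3.2276, γ^t·E[r] = 0.186064, running G = 10.570891

G = 10.5709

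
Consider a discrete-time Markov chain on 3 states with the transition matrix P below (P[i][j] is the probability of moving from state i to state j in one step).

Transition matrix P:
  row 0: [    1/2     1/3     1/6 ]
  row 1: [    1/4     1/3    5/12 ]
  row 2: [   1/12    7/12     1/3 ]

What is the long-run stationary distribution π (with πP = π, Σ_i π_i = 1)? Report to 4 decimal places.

Balance equations π_j = Σ_i π_i·P[i][j]:
  π_0 = 1/2·π_0 + 1/4·π_1 + 1/12·π_2
  π_1 = 1/3·π_0 + 1/3·π_1 + 7/12·π_2
  normalize: π_0 + π_1 + π_2 = 1
Solving the linear system gives exactly π = [29/111, 46/111, 12/37].

π = [0.2613, 0.4144, 0.3243]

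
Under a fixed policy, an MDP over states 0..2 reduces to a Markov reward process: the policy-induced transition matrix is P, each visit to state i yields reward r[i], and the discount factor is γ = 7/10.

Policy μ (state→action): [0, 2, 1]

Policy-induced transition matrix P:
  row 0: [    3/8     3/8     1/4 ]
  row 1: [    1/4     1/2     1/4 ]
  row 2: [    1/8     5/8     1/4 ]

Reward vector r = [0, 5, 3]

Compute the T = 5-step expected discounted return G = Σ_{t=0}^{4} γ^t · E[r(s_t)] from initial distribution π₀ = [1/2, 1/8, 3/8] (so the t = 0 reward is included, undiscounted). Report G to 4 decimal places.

t=0: π = [0.5000, 0.1250, 0.3750], E[r] = 1.7500, γ^t·E[r] = 1.750000, running G = 1.750000
t=1: π = [0.2656, 0.4844, 0.2500], E[r] = 3.1719, γ^t·E[r] = 2.220313, running G = 3.970313
t=2: π = [0.2520, 0.4980, 0.2500], E[r] = 3.2402, γ^t·E[r] = 1.587715, running G = 5.558027
t=3: π = [0.2502, 0.4998, 0.2500], E[r] = 3.2488, γ^t·E[r] = 1.114331, running G = 6.672359
t=4: π = [0.2500, 0.5000, 0.2500], E[r] = 3.2498, γ^t·E[r] = 0.780288, running G = 7.452647

G = 7.4526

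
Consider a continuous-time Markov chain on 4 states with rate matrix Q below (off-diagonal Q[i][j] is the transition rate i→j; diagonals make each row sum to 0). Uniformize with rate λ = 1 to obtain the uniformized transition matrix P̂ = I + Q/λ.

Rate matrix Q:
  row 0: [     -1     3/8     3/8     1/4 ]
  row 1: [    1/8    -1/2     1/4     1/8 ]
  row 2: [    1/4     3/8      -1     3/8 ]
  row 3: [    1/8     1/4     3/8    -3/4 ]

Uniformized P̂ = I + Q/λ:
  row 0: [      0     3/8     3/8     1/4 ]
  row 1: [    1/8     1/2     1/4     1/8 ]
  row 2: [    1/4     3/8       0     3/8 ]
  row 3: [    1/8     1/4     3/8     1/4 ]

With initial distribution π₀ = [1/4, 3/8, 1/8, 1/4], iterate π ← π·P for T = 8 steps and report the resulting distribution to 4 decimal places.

π = [0.1374, 0.3957, 0.2367, 0.2301]

t=0: π = [0.2500, 0.3750, 0.1250, 0.2500]
t=1: π = [0.1094, 0.3906, 0.2813, 0.2188]
t=2: π = [0.1465, 0.3965, 0.2207, 0.2363]
t=3: π = [0.1343, 0.3950, 0.2427, 0.2280]
t=4: π = [0.1385, 0.3959, 0.2346, 0.2310]
t=5: π = [0.1370, 0.3956, 0.2375, 0.2298]
t=6: π = [0.1376, 0.3957, 0.2365, 0.2302]
t=7: π = [0.1374, 0.3957, 0.2369, 0.2301]
t=8: π = [0.1374, 0.3957, 0.2367, 0.2301]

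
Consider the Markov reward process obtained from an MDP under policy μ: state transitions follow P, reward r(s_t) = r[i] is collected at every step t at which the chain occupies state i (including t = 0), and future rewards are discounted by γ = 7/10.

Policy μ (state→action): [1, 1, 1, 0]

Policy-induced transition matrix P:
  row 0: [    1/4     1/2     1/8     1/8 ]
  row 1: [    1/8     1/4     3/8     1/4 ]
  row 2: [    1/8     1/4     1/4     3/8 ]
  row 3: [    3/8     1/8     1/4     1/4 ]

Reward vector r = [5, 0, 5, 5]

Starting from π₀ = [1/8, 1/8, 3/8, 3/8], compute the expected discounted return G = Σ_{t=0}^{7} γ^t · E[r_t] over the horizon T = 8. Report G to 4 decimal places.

G = 12.2921

t=0: π = [0.1250, 0.1250, 0.3750, 0.3750], E[r] = 4.3750, γ^t·E[r] = 4.375000, running G = 4.375000
t=1: π = [0.2344, 0.2344, 0.2500, 0.2813], E[r] = 3.8281, γ^t·E[r] = 2.679688, running G = 7.054688
t=2: π = [0.2246, 0.2734, 0.2500, 0.2520], E[r] = 3.6328, γ^t·E[r] = 1.780078, running G = 8.834766
t=3: π = [0.2161, 0.2747, 0.2561, 0.2532], E[r] = 3.6267, γ^t·E[r] = 1.243961, running G = 10.078727
t=4: π = [0.2153, 0.2724, 0.2573, 0.2550], E[r] = 3.6382, γ^t·E[r] = 0.873521, running G = 10.952247
t=5: π = [0.2157, 0.2719, 0.2571, 0.2553], E[r] = 3.6403, γ^t·E[r] = 0.611817, running G = 11.564064
t=6: π = [0.2158, 0.2720, 0.2570, 0.2552], E[r] = 3.6400, γ^t·E[r] = 0.428237, running G = 11.992301
t=7: π = [0.2158, 0.2720, 0.2570, 0.2552], E[r] = 3.6398, γ^t·E[r] = 0.299751, running G = 12.292052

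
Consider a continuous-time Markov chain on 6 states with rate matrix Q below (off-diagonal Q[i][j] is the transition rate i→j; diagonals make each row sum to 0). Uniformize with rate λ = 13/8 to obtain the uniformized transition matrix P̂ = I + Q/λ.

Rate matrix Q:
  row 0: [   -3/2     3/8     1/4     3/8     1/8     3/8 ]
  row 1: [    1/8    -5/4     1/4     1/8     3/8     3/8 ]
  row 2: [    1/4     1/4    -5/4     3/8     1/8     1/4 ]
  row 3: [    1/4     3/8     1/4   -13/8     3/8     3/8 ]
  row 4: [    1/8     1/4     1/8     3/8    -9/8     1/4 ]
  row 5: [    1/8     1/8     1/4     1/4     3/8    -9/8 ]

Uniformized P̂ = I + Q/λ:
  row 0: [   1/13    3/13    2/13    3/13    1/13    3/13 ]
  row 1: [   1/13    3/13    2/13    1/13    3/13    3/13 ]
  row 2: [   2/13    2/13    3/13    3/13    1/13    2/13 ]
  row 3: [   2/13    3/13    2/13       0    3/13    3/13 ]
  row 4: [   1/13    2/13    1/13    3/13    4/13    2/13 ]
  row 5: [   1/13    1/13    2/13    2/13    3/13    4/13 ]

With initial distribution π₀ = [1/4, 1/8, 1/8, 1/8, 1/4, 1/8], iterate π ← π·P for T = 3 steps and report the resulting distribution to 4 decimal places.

π = [0.0997, 0.1692, 0.1494, 0.1534, 0.2081, 0.2202]

t=0: π = [0.2500, 0.1250, 0.1250, 0.1250, 0.2500, 0.1250]
t=1: π = [0.0962, 0.1827, 0.1442, 0.1731, 0.1923, 0.2115]
t=2: π = [0.1013, 0.1723, 0.1501, 0.1464, 0.2086, 0.2212]
t=3: π = [0.0997, 0.1692, 0.1494, 0.1534, 0.2081, 0.2202]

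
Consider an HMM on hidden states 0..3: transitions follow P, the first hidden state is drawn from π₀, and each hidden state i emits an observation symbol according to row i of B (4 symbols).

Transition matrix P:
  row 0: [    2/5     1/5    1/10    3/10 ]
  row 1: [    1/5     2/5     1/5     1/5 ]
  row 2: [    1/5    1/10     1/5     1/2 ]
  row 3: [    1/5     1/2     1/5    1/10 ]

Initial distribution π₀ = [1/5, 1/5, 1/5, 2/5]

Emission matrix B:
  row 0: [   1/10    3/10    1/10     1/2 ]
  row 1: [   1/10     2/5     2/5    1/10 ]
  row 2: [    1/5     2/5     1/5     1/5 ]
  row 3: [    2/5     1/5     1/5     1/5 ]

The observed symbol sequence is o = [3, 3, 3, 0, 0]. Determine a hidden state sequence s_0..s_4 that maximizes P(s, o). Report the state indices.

t=0: δ = [1.000e-01, 2.000e-02, 4.000e-02, 8.000e-02]  (obs o_0=3)
t=1: δ = [2.000e-02, 4.000e-03, 3.200e-03, 6.000e-03]  ψ = [0, 3, 3, 0]  (obs o_1=3)
t=2: δ = [4.000e-03, 4.000e-04, 4.000e-04, 1.200e-03]  ψ = [0, 0, 0, 0]  (obs o_2=3)
t=3: δ = [1.600e-04, 8.000e-05, 8.000e-05, 4.800e-04]  ψ = [0, 0, 0, 0]  (obs o_3=0)
t=4: δ = [9.600e-06, 2.400e-05, 1.920e-05, 1.920e-05]  ψ = [3, 3, 3, 0]  (obs o_4=0)
backtrack: best end state = 1; path = [0, 0, 0, 3, 1]

path = [0, 0, 0, 3, 1]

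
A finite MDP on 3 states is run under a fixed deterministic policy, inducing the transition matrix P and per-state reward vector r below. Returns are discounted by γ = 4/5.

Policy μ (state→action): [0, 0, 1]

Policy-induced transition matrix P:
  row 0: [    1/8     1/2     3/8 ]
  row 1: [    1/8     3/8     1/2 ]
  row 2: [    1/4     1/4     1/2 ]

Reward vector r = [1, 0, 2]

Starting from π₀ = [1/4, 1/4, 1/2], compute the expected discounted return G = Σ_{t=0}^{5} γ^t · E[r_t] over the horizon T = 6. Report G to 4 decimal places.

t=0: π = [0.2500, 0.2500, 0.5000], E[r] = 1.2500, γ^t·E[r] = 1.250000, running G = 1.250000
t=1: π = [0.1875, 0.3438, 0.4688], E[r] = 1.1250, γ^t·E[r] = 0.900000, running G = 2.150000
t=2: π = [0.1836, 0.3398, 0.4766], E[r] = 1.1367, γ^t·E[r] = 0.727500, running G = 2.877500
t=3: π = [0.1846, 0.3384, 0.4771], E[r] = 1.1387, γ^t·E[r] = 0.583000, running G = 3.460500
t=4: π = [0.1846, 0.3384, 0.4769], E[r] = 1.1385, γ^t·E[r] = 0.466325, running G = 3.926825
t=5: π = [0.1846, 0.3385, 0.4769], E[r] = 1.1385, γ^t·E[r] = 0.373050, running G = 4.299875

G = 4.2999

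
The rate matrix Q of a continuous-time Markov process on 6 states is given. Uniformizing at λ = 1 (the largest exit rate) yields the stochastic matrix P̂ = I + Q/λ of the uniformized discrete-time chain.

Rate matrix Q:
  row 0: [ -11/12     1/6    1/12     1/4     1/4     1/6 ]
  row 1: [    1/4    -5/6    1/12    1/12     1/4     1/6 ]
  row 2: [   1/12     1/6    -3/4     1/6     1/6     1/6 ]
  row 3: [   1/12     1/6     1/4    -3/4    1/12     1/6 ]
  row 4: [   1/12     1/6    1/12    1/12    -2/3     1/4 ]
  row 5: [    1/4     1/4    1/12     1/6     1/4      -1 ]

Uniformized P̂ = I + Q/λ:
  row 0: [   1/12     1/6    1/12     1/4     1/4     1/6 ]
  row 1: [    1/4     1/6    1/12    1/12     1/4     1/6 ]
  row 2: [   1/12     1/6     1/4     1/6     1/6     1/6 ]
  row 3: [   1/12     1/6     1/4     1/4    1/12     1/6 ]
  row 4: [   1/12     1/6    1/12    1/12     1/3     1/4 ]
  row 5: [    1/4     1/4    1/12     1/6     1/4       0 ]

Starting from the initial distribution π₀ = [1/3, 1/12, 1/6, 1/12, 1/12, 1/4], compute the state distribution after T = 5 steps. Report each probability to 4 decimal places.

π = [0.1399, 0.1800, 0.1315, 0.1571, 0.2322, 0.1594]

t=0: π = [0.3333, 0.0833, 0.1667, 0.0833, 0.0833, 0.2500]
t=1: π = [0.1389, 0.1875, 0.1250, 0.1875, 0.2292, 0.1319]
t=2: π = [0.1366, 0.1777, 0.1354, 0.1591, 0.2274, 0.1638]
t=3: π = [0.1402, 0.1803, 0.1324, 0.1576, 0.2311, 0.1583]
t=4: π = [0.1398, 0.1799, 0.1317, 0.1572, 0.2320, 0.1595]
t=5: π = [0.1399, 0.1800, 0.1315, 0.1571, 0.2322, 0.1594]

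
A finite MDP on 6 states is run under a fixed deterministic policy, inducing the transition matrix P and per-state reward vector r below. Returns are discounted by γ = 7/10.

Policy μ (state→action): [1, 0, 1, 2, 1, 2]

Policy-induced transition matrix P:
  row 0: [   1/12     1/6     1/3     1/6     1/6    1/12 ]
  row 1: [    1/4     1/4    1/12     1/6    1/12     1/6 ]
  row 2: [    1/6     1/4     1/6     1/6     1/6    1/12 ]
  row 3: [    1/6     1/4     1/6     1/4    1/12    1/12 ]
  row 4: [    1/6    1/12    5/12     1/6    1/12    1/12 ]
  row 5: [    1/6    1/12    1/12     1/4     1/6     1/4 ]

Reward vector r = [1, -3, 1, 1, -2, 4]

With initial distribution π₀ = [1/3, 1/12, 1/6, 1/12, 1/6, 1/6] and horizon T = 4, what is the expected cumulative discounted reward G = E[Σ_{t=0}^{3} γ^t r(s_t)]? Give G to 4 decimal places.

G = 1.0209

t=0: π = [0.3333, 0.0833, 0.1667, 0.0833, 0.1667, 0.1667], E[r] = 0.6667, γ^t·E[r] = 0.666667, running G = 0.666667
t=1: π = [0.1458, 0.1667, 0.2431, 0.1875, 0.1389, 0.1181], E[r] = 0.2708, γ^t·E[r] = 0.189583, running G = 0.856250
t=2: π = [0.1684, 0.1950, 0.2020, 0.1921, 0.1256, 0.1169], E[r] = 0.1939, γ^t·E[r] = 0.094994, running G = 0.951244
t=3: π = [0.1689, 0.1956, 0.2001, 0.1924, 0.1239, 0.1191], E[r] = 0.2032, γ^t·E[r] = 0.069688, running G = 1.020933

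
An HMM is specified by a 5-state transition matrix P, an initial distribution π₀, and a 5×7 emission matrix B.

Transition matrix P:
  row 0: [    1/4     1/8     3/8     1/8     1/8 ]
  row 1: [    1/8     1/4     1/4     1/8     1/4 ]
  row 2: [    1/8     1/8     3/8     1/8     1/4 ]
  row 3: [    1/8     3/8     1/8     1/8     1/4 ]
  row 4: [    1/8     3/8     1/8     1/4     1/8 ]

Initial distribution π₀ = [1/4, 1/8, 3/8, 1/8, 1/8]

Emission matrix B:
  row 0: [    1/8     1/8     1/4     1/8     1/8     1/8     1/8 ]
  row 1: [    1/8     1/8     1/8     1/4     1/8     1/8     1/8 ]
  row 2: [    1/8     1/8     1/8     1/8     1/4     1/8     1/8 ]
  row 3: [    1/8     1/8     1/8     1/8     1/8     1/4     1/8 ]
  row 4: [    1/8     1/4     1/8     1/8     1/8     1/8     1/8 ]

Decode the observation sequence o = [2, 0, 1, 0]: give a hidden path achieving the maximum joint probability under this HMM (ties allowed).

t=0: δ = [6.250e-02, 1.562e-02, 4.688e-02, 1.562e-02, 1.562e-02]  (obs o_0=2)
t=1: δ = [1.953e-03, 9.766e-04, 2.930e-03, 9.766e-04, 1.465e-03]  ψ = [0, 0, 0, 0, 2]  (obs o_1=0)
t=2: δ = [6.104e-05, 6.866e-05, 1.373e-04, 4.578e-05, 1.831e-04]  ψ = [0, 4, 2, 2, 2]  (obs o_2=1)
t=3: δ = [2.861e-06, 8.583e-06, 6.437e-06, 5.722e-06, 4.292e-06]  ψ = [4, 4, 2, 4, 2]  (obs o_3=0)
backtrack: best end state = 1; path = [0, 2, 4, 1]

path = [0, 2, 4, 1]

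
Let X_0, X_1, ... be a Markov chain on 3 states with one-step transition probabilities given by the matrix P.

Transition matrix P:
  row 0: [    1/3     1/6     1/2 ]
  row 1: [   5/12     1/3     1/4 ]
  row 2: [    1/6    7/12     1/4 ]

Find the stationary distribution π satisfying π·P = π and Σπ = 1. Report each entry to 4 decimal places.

π = [0.3091, 0.3636, 0.3273]

Balance equations π_j = Σ_i π_i·P[i][j]:
  π_0 = 1/3·π_0 + 5/12·π_1 + 1/6·π_2
  π_1 = 1/6·π_0 + 1/3·π_1 + 7/12·π_2
  normalize: π_0 + π_1 + π_2 = 1
Solving the linear system gives exactly π = [17/55, 4/11, 18/55].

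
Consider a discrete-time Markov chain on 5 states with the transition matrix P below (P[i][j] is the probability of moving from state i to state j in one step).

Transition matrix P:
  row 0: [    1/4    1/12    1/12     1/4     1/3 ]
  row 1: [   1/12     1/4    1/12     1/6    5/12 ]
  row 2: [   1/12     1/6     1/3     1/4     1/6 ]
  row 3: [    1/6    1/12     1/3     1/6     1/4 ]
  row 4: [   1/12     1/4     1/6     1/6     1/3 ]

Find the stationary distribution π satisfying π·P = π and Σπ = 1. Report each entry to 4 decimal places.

π = [0.1194, 0.1804, 0.2088, 0.1940, 0.2974]

Balance equations π_j = Σ_i π_i·P[i][j]:
  π_0 = 1/4·π_0 + 1/12·π_1 + 1/12·π_2 + 1/6·π_3 + 1/12·π_4
  π_1 = 1/12·π_0 + 1/4·π_1 + 1/6·π_2 + 1/12·π_3 + 1/4·π_4
  π_2 = 1/12·π_0 + 1/12·π_1 + 1/3·π_2 + 1/3·π_3 + 1/6·π_4
  π_3 = 1/4·π_0 + 1/6·π_1 + 1/4·π_2 + 1/6·π_3 + 1/6·π_4
  normalize: π_0 + π_1 + π_2 + π_3 + π_4 = 1
Solving the linear system gives exactly π = [1661/13911, 2509/13911, 2905/13911, 2699/13911, 1379/4637].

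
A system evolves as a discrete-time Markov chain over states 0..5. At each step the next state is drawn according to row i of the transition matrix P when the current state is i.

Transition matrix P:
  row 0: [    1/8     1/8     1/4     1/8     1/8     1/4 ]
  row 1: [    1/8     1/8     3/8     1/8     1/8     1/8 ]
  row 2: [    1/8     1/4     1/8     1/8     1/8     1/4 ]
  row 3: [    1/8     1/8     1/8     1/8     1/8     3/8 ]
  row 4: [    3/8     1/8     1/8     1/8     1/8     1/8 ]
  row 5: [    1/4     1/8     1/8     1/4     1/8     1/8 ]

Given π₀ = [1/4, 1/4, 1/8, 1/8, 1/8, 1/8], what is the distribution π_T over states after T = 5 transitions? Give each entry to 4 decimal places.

π = [0.1824, 0.1481, 0.1848, 0.1511, 0.1250, 0.2086]

t=0: π = [0.2500, 0.2500, 0.1250, 0.1250, 0.1250, 0.1250]
t=1: π = [0.1719, 0.1406, 0.2188, 0.1406, 0.1250, 0.2031]
t=2: π = [0.1816, 0.1523, 0.1816, 0.1504, 0.1250, 0.2090]
t=3: π = [0.1824, 0.1477, 0.1858, 0.1511, 0.1250, 0.2080]
t=4: π = [0.1823, 0.1482, 0.1847, 0.1510, 0.1250, 0.2088]
t=5: π = [0.1824, 0.1481, 0.1848, 0.1511, 0.1250, 0.2086]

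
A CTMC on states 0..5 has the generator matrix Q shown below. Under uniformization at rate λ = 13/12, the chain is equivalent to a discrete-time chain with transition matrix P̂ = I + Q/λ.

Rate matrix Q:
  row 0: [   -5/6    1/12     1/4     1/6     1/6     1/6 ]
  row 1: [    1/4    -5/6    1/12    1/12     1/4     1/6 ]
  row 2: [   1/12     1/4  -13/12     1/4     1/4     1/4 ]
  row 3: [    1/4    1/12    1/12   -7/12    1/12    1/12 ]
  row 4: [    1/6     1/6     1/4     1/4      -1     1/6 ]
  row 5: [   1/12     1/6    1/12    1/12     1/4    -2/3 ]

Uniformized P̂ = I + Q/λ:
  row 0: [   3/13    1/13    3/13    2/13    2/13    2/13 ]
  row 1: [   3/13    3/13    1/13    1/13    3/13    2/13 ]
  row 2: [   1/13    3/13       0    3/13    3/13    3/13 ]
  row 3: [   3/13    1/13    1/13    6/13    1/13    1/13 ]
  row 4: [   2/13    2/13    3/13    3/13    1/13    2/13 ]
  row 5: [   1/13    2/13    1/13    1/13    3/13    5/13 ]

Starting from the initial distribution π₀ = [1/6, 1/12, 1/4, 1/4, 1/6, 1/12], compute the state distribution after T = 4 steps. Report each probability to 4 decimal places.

t=0: π = [0.1667, 0.0833, 0.2500, 0.2500, 0.1667, 0.0833]
t=1: π = [0.1667, 0.1474, 0.1090, 0.2500, 0.1538, 0.1731]
t=2: π = [0.1755, 0.1415, 0.1179, 0.2263, 0.1558, 0.1829]
t=3: π = [0.1725, 0.1429, 0.1188, 0.2196, 0.1585, 0.1877]
t=4: π = [0.1714, 0.1438, 0.1187, 0.2173, 0.1593, 0.1894]

π = [0.1714, 0.1438, 0.1187, 0.2173, 0.1593, 0.1894]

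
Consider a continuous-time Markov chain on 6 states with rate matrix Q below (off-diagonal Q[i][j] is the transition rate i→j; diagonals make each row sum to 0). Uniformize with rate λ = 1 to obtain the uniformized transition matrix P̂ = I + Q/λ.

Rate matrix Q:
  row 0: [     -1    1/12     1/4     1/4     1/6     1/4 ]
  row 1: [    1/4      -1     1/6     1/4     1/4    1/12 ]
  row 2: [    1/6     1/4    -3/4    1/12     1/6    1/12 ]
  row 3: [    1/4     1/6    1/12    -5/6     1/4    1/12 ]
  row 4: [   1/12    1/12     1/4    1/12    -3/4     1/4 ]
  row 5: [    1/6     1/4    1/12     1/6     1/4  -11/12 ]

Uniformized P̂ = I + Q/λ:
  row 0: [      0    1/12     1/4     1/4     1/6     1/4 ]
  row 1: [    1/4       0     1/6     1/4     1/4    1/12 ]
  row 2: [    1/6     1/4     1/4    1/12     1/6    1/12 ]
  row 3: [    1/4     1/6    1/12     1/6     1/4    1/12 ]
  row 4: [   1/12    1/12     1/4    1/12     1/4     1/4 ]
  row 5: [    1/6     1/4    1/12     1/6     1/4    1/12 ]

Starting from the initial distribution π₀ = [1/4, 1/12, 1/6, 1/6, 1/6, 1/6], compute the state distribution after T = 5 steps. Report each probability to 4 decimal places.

t=0: π = [0.2500, 0.0833, 0.1667, 0.1667, 0.1667, 0.1667]
t=1: π = [0.1319, 0.1458, 0.1875, 0.1667, 0.2153, 0.1528]
t=2: π = [0.1528, 0.1418, 0.1846, 0.1563, 0.2234, 0.1412]
t=3: π = [0.1474, 0.1388, 0.1886, 0.1572, 0.2219, 0.1460]
t=4: π = [0.1483, 0.1406, 0.1879, 0.1563, 0.2220, 0.1449]
t=5: π = [0.1482, 0.1401, 0.1881, 0.1566, 0.2220, 0.1450]

π = [0.1482, 0.1401, 0.1881, 0.1566, 0.2220, 0.1450]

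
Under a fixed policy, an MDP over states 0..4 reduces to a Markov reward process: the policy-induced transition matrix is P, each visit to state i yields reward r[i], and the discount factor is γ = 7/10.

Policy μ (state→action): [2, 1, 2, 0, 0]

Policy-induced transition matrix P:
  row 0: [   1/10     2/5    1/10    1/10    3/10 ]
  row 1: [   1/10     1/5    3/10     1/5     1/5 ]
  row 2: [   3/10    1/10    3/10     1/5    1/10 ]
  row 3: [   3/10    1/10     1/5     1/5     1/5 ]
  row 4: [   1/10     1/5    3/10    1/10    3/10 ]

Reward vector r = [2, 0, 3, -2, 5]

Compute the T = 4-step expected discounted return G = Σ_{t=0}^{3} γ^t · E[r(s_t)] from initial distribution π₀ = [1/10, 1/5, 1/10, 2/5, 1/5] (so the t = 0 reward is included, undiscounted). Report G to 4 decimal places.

t=0: π = [0.1000, 0.2000, 0.1000, 0.4000, 0.2000], E[r] = 0.7000, γ^t·E[r] = 0.700000, running G = 0.700000
t=1: π = [0.2000, 0.1700, 0.2400, 0.1700, 0.2200], E[r] = 1.8800, γ^t·E[r] = 1.316000, running G = 2.016000
t=2: π = [0.1820, 0.1990, 0.2430, 0.1580, 0.2180], E[r] = 1.8670, γ^t·E[r] = 0.914830, running G = 2.930830
t=3: π = [0.1802, 0.1963, 0.2478, 0.1600, 0.2157], E[r] = 1.8623, γ^t·E[r] = 0.638769, running G = 3.569599

G = 3.5696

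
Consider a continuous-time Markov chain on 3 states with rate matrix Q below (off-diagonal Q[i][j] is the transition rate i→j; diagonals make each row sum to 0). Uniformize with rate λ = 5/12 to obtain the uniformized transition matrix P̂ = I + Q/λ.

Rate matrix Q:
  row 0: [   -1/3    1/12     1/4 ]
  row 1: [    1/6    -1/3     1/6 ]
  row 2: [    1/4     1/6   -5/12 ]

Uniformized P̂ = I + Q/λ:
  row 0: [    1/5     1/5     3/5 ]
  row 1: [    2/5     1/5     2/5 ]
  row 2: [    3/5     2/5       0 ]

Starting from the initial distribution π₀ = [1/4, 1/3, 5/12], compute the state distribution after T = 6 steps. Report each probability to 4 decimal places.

π = [0.3888, 0.2674, 0.3439]

t=0: π = [0.2500, 0.3333, 0.4167]
t=1: π = [0.4333, 0.2833, 0.2833]
t=2: π = [0.3700, 0.2567, 0.3733]
t=3: π = [0.4007, 0.2747, 0.3247]
t=4: π = [0.3848, 0.2649, 0.3503]
t=5: π = [0.3931, 0.2701, 0.3369]
t=6: π = [0.3888, 0.2674, 0.3439]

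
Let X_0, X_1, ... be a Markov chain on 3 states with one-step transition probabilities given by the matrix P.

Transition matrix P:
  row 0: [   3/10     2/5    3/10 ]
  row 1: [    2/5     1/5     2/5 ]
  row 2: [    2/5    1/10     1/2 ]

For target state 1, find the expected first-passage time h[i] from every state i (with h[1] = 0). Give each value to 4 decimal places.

h = [3.4783, 0.0000, 4.7826]

First-step conditioning: h[1] = 0; for i ≠ 1, h[i] = 1 + Σ_k P[i][k]·h[k].
  h[0] = 1 + 3/10·h[0] + 3/10·h[2]
  h[2] = 1 + 2/5·h[0] + 1/2·h[2]
Solving the 2×2 linear system over states ≠ 1 gives exactly h = [80/23, 0, 110/23] (h[1] = 0 is the target).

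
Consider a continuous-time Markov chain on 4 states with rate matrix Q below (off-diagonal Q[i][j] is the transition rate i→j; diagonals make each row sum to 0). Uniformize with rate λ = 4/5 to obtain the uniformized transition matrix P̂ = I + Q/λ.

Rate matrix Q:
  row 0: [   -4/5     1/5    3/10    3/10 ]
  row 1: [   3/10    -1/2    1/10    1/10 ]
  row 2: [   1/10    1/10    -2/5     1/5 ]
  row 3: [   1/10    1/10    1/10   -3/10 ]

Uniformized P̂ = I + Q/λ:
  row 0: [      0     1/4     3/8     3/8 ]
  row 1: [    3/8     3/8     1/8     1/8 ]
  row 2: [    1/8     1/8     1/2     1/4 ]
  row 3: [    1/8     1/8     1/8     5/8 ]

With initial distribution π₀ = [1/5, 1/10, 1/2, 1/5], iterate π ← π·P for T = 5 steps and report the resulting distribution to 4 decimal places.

π = [0.1537, 0.1921, 0.2629, 0.3913]

t=0: π = [0.2000, 0.1000, 0.5000, 0.2000]
t=1: π = [0.1250, 0.1750, 0.3625, 0.3375]
t=2: π = [0.1531, 0.1844, 0.2922, 0.3703]
t=3: π = [0.1520, 0.1902, 0.2729, 0.3850]
t=4: π = [0.1536, 0.1916, 0.2653, 0.3896]
t=5: π = [0.1537, 0.1921, 0.2629, 0.3913]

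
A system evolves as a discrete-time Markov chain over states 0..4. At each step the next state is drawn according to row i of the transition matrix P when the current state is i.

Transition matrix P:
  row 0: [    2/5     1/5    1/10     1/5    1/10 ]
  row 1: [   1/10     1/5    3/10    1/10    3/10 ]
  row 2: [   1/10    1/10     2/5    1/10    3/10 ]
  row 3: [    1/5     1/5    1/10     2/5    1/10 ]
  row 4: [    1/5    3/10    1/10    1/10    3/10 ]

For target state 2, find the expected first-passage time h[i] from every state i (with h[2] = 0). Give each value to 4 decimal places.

h = [6.9643, 5.5357, 0.0000, 6.9643, 6.7857]

First-step conditioning: h[2] = 0; for i ≠ 2, h[i] = 1 + Σ_k P[i][k]·h[k].
  h[0] = 1 + 2/5·h[0] + 1/5·h[1] + 1/5·h[3] + 1/10·h[4]
  h[1] = 1 + 1/10·h[0] + 1/5·h[1] + 1/10·h[3] + 3/10·h[4]
  h[3] = 1 + 1/5·h[0] + 1/5·h[1] + 2/5·h[3] + 1/10·h[4]
  h[4] = 1 + 1/5·h[0] + 3/10·h[1] + 1/10·h[3] + 3/10·h[4]
Solving the 4×4 linear system over states ≠ 2 gives exactly h = [195/28, 155/28, 0, 195/28, 95/14] (h[2] = 0 is the target).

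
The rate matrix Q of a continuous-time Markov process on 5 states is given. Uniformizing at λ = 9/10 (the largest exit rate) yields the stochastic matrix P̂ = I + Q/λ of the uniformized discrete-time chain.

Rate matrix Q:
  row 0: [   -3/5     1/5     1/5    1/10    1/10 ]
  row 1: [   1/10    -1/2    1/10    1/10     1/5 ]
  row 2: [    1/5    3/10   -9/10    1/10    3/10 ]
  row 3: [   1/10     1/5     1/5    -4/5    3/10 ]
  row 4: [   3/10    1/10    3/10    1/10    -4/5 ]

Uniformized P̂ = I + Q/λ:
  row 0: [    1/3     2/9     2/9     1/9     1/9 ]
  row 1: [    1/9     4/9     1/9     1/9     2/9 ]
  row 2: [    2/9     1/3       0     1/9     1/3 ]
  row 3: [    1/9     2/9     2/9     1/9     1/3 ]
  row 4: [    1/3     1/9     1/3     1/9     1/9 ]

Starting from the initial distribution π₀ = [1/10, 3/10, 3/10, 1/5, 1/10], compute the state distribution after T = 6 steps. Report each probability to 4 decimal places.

π = [0.2267, 0.2813, 0.1750, 0.1111, 0.2059]

t=0: π = [0.1000, 0.3000, 0.3000, 0.2000, 0.1000]
t=1: π = [0.1889, 0.3111, 0.1333, 0.1111, 0.2556]
t=2: π = [0.2247, 0.2778, 0.1864, 0.1111, 0.2000]
t=3: π = [0.2262, 0.2824, 0.1722, 0.1111, 0.2081]
t=4: π = [0.2267, 0.2810, 0.1757, 0.1111, 0.2054]
t=5: π = [0.2267, 0.2814, 0.1748, 0.1111, 0.2061]
t=6: π = [0.2267, 0.2813, 0.1750, 0.1111, 0.2059]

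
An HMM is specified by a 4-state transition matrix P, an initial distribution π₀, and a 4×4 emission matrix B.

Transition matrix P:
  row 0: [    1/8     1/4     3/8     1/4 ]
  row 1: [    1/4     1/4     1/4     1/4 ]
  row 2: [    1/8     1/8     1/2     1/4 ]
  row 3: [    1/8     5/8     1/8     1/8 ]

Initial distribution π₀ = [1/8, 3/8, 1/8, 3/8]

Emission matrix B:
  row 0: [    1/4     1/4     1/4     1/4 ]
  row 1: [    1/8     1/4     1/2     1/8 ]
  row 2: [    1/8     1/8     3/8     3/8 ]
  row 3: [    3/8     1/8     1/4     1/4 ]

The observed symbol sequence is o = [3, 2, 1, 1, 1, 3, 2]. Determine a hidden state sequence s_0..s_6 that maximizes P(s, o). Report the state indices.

path = [3, 1, 3, 1, 0, 2, 2]

t=0: δ = [3.125e-02, 4.688e-02, 4.688e-02, 9.375e-02]  (obs o_0=3)
t=1: δ = [2.930e-03, 2.930e-02, 8.789e-03, 2.930e-03]  ψ = [1, 3, 2, 1]  (obs o_1=2)
t=2: δ = [1.831e-03, 1.831e-03, 9.155e-04, 9.155e-04]  ψ = [1, 1, 1, 1]  (obs o_2=1)
t=3: δ = [1.144e-04, 1.431e-04, 8.583e-05, 5.722e-05]  ψ = [1, 3, 0, 0]  (obs o_3=1)
t=4: δ = [8.941e-06, 8.941e-06, 5.364e-06, 4.470e-06]  ψ = [1, 1, 0, 1]  (obs o_4=1)
t=5: δ = [5.588e-07, 3.492e-07, 1.257e-06, 5.588e-07]  ψ = [1, 3, 0, 0]  (obs o_5=3)
t=6: δ = [3.929e-08, 1.746e-07, 2.357e-07, 7.858e-08]  ψ = [2, 3, 2, 2]  (obs o_6=2)
backtrack: best end state = 2; path = [3, 1, 3, 1, 0, 2, 2]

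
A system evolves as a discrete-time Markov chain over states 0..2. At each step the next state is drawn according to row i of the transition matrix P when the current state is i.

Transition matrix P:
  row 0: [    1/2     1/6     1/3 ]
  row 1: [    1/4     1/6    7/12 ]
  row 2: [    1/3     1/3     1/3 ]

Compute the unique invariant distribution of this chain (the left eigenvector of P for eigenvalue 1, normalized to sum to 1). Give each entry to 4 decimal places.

Balance equations π_j = Σ_i π_i·P[i][j]:
  π_0 = 1/2·π_0 + 1/4·π_1 + 1/3·π_2
  π_1 = 1/6·π_0 + 1/6·π_1 + 1/3·π_2
  normalize: π_0 + π_1 + π_2 = 1
Solving the linear system gives exactly π = [26/69, 16/69, 9/23].

π = [0.3768, 0.2319, 0.3913]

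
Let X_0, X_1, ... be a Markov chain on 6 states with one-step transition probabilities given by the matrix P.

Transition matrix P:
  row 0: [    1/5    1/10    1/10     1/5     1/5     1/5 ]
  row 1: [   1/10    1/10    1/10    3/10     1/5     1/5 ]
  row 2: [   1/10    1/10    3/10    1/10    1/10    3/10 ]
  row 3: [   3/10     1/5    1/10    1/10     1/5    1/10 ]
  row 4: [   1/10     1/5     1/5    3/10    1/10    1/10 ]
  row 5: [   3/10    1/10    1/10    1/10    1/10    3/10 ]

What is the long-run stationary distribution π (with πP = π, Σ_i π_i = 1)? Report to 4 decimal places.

Balance equations π_j = Σ_i π_i·P[i][j]:
  π_0 = 1/5·π_0 + 1/10·π_1 + 1/10·π_2 + 3/10·π_3 + 1/10·π_4 + 3/10·π_5
  π_1 = 1/10·π_0 + 1/10·π_1 + 1/10·π_2 + 1/5·π_3 + 1/5·π_4 + 1/10·π_5
  π_2 = 1/10·π_0 + 1/10·π_1 + 3/10·π_2 + 1/10·π_3 + 1/5·π_4 + 1/10·π_5
  π_3 = 1/5·π_0 + 3/10·π_1 + 1/10·π_2 + 1/10·π_3 + 3/10·π_4 + 1/10·π_5
  π_4 = 1/5·π_0 + 1/5·π_1 + 1/10·π_2 + 1/5·π_3 + 1/10·π_4 + 1/10·π_5
  normalize: π_0 + π_1 + π_2 + π_3 + π_4 + π_5 = 1
Solving the linear system gives exactly π = [2783/14263, 1892/14263, 2051/14263, 2512/14263, 2145/14263, 2880/14263].

π = [0.1951, 0.1327, 0.1438, 0.1761, 0.1504, 0.2019]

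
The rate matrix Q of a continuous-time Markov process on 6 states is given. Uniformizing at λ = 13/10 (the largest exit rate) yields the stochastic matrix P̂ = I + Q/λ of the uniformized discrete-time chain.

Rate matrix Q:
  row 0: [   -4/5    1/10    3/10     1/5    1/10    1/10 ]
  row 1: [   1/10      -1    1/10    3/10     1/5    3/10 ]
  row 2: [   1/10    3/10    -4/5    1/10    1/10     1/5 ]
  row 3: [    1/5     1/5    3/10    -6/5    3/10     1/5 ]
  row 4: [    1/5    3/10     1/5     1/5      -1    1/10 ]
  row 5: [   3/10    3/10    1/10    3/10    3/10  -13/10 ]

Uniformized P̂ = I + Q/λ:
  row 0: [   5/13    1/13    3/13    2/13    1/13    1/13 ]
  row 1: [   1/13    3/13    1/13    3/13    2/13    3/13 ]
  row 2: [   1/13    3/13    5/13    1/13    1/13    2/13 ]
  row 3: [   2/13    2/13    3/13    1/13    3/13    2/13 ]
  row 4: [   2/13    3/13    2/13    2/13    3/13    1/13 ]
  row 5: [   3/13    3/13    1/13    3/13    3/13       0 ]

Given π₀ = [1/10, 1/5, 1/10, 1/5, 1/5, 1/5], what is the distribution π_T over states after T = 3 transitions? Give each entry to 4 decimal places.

π = [0.1737, 0.1924, 0.1994, 0.1515, 0.1594, 0.1236]

t=0: π = [0.1000, 0.2000, 0.1000, 0.2000, 0.2000, 0.2000]
t=1: π = [0.1692, 0.2000, 0.1692, 0.1615, 0.1846, 0.1154]
t=2: π = [0.1734, 0.1923, 0.1941, 0.1527, 0.1633, 0.1243]
t=3: π = [0.1737, 0.1924, 0.1994, 0.1515, 0.1594, 0.1236]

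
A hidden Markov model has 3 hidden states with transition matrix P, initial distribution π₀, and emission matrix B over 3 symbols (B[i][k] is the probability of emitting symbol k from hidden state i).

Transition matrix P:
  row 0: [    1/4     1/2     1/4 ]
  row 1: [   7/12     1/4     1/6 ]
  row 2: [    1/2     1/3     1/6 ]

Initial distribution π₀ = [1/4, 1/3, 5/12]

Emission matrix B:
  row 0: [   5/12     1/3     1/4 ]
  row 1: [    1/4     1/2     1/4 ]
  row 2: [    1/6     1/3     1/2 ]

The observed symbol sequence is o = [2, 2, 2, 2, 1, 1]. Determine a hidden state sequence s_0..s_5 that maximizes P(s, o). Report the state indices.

t=0: δ = [6.250e-02, 8.333e-02, 2.083e-01]  (obs o_0=2)
t=1: δ = [2.604e-02, 1.736e-02, 1.736e-02]  ψ = [2, 2, 2]  (obs o_1=2)
t=2: δ = [2.532e-03, 3.255e-03, 3.255e-03]  ψ = [1, 0, 0]  (obs o_2=2)
t=3: δ = [4.747e-04, 3.165e-04, 3.165e-04]  ψ = [1, 0, 0]  (obs o_3=2)
t=4: δ = [6.154e-05, 1.187e-04, 3.956e-05]  ψ = [1, 0, 0]  (obs o_4=1)
t=5: δ = [2.308e-05, 1.538e-05, 6.593e-06]  ψ = [1, 0, 1]  (obs o_5=1)
backtrack: best end state = 0; path = [2, 0, 1, 0, 1, 0]

path = [2, 0, 1, 0, 1, 0]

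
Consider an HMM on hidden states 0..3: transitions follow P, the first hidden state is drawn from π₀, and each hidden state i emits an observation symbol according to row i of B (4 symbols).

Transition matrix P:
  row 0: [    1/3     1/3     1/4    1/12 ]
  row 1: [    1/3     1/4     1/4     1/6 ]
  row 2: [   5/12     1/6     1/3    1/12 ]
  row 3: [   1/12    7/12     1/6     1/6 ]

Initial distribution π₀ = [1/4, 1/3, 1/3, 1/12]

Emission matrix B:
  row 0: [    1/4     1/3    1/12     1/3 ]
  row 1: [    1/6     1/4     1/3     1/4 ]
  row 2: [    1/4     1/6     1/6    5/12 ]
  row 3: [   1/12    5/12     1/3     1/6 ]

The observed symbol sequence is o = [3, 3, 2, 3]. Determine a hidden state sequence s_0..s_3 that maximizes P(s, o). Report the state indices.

t=0: δ = [8.333e-02, 8.333e-02, 1.389e-01, 1.389e-02]  (obs o_0=3)
t=1: δ = [1.929e-02, 6.944e-03, 1.929e-02, 2.315e-03]  ψ = [2, 0, 2, 1]  (obs o_1=3)
t=2: δ = [6.698e-04, 2.143e-03, 1.072e-03, 5.358e-04]  ψ = [2, 0, 2, 0]  (obs o_2=2)
t=3: δ = [2.381e-04, 1.340e-04, 2.233e-04, 5.954e-05]  ψ = [1, 1, 1, 1]  (obs o_3=3)
backtrack: best end state = 0; path = [2, 0, 1, 0]

path = [2, 0, 1, 0]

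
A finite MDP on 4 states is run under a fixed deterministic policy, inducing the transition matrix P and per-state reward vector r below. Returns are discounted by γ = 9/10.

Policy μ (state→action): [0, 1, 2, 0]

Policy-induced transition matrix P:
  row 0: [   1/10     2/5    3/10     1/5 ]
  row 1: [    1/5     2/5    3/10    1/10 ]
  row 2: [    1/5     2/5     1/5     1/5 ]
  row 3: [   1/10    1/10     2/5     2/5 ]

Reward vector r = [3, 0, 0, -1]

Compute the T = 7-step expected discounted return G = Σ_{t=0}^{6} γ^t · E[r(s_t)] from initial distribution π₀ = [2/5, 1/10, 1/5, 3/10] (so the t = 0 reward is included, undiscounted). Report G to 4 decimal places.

t=0: π = [0.4000, 0.1000, 0.2000, 0.3000], E[r] = 0.9000, γ^t·E[r] = 0.900000, running G = 0.900000
t=1: π = [0.1300, 0.3100, 0.3100, 0.2500], E[r] = 0.1400, γ^t·E[r] = 0.126000, running G = 1.026000
t=2: π = [0.1620, 0.3250, 0.2940, 0.2190], E[r] = 0.2670, γ^t·E[r] = 0.216270, running G = 1.242270
t=3: π = [0.1619, 0.3343, 0.2925, 0.2113], E[r] = 0.2744, γ^t·E[r] = 0.200038, running G = 1.442308
t=4: π = [0.1627, 0.3366, 0.2919, 0.2088], E[r] = 0.2792, γ^t·E[r] = 0.183190, running G = 1.625497
t=5: π = [0.1628, 0.3374, 0.2917, 0.2081], E[r] = 0.2804, γ^t·E[r] = 0.165598, running G = 1.791095
t=6: π = [0.1629, 0.3376, 0.2916, 0.2079], E[r] = 0.2808, γ^t·E[r] = 0.149243, running G = 1.940339

G = 1.9403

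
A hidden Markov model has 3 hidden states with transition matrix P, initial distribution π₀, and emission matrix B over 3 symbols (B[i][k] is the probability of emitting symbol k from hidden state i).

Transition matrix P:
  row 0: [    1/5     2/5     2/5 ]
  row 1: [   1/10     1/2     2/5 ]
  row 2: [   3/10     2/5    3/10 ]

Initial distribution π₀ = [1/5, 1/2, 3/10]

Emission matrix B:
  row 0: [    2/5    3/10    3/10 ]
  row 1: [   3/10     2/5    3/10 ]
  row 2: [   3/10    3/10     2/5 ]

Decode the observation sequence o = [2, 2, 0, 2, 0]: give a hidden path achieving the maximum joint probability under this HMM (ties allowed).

path = [1, 1, 1, 1, 1]

t=0: δ = [6.000e-02, 1.500e-01, 1.200e-01]  (obs o_0=2)
t=1: δ = [1.080e-02, 2.250e-02, 2.400e-02]  ψ = [2, 1, 1]  (obs o_1=2)
t=2: δ = [2.880e-03, 3.375e-03, 2.700e-03]  ψ = [2, 1, 1]  (obs o_2=0)
t=3: δ = [2.430e-04, 5.062e-04, 5.400e-04]  ψ = [2, 1, 1]  (obs o_3=2)
t=4: δ = [6.480e-05, 7.594e-05, 6.075e-05]  ψ = [2, 1, 1]  (obs o_4=0)
backtrack: best end state = 1; path = [1, 1, 1, 1, 1]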